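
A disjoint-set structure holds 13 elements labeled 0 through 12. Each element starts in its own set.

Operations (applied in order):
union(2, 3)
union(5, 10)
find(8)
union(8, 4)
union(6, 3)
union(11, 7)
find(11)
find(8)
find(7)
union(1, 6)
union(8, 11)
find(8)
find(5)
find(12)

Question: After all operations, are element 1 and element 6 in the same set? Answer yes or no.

Answer: yes

Derivation:
Step 1: union(2, 3) -> merged; set of 2 now {2, 3}
Step 2: union(5, 10) -> merged; set of 5 now {5, 10}
Step 3: find(8) -> no change; set of 8 is {8}
Step 4: union(8, 4) -> merged; set of 8 now {4, 8}
Step 5: union(6, 3) -> merged; set of 6 now {2, 3, 6}
Step 6: union(11, 7) -> merged; set of 11 now {7, 11}
Step 7: find(11) -> no change; set of 11 is {7, 11}
Step 8: find(8) -> no change; set of 8 is {4, 8}
Step 9: find(7) -> no change; set of 7 is {7, 11}
Step 10: union(1, 6) -> merged; set of 1 now {1, 2, 3, 6}
Step 11: union(8, 11) -> merged; set of 8 now {4, 7, 8, 11}
Step 12: find(8) -> no change; set of 8 is {4, 7, 8, 11}
Step 13: find(5) -> no change; set of 5 is {5, 10}
Step 14: find(12) -> no change; set of 12 is {12}
Set of 1: {1, 2, 3, 6}; 6 is a member.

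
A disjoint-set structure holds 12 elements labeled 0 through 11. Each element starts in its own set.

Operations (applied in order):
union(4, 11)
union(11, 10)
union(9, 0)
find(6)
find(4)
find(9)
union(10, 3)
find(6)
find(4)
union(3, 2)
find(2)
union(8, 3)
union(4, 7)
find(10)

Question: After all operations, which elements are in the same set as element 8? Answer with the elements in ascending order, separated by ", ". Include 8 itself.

Answer: 2, 3, 4, 7, 8, 10, 11

Derivation:
Step 1: union(4, 11) -> merged; set of 4 now {4, 11}
Step 2: union(11, 10) -> merged; set of 11 now {4, 10, 11}
Step 3: union(9, 0) -> merged; set of 9 now {0, 9}
Step 4: find(6) -> no change; set of 6 is {6}
Step 5: find(4) -> no change; set of 4 is {4, 10, 11}
Step 6: find(9) -> no change; set of 9 is {0, 9}
Step 7: union(10, 3) -> merged; set of 10 now {3, 4, 10, 11}
Step 8: find(6) -> no change; set of 6 is {6}
Step 9: find(4) -> no change; set of 4 is {3, 4, 10, 11}
Step 10: union(3, 2) -> merged; set of 3 now {2, 3, 4, 10, 11}
Step 11: find(2) -> no change; set of 2 is {2, 3, 4, 10, 11}
Step 12: union(8, 3) -> merged; set of 8 now {2, 3, 4, 8, 10, 11}
Step 13: union(4, 7) -> merged; set of 4 now {2, 3, 4, 7, 8, 10, 11}
Step 14: find(10) -> no change; set of 10 is {2, 3, 4, 7, 8, 10, 11}
Component of 8: {2, 3, 4, 7, 8, 10, 11}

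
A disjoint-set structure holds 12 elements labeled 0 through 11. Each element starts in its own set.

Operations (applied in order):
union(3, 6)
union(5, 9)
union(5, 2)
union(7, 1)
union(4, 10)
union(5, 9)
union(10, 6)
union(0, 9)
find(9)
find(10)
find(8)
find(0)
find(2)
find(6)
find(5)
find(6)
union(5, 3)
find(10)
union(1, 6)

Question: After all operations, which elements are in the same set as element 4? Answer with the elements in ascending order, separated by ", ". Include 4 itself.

Step 1: union(3, 6) -> merged; set of 3 now {3, 6}
Step 2: union(5, 9) -> merged; set of 5 now {5, 9}
Step 3: union(5, 2) -> merged; set of 5 now {2, 5, 9}
Step 4: union(7, 1) -> merged; set of 7 now {1, 7}
Step 5: union(4, 10) -> merged; set of 4 now {4, 10}
Step 6: union(5, 9) -> already same set; set of 5 now {2, 5, 9}
Step 7: union(10, 6) -> merged; set of 10 now {3, 4, 6, 10}
Step 8: union(0, 9) -> merged; set of 0 now {0, 2, 5, 9}
Step 9: find(9) -> no change; set of 9 is {0, 2, 5, 9}
Step 10: find(10) -> no change; set of 10 is {3, 4, 6, 10}
Step 11: find(8) -> no change; set of 8 is {8}
Step 12: find(0) -> no change; set of 0 is {0, 2, 5, 9}
Step 13: find(2) -> no change; set of 2 is {0, 2, 5, 9}
Step 14: find(6) -> no change; set of 6 is {3, 4, 6, 10}
Step 15: find(5) -> no change; set of 5 is {0, 2, 5, 9}
Step 16: find(6) -> no change; set of 6 is {3, 4, 6, 10}
Step 17: union(5, 3) -> merged; set of 5 now {0, 2, 3, 4, 5, 6, 9, 10}
Step 18: find(10) -> no change; set of 10 is {0, 2, 3, 4, 5, 6, 9, 10}
Step 19: union(1, 6) -> merged; set of 1 now {0, 1, 2, 3, 4, 5, 6, 7, 9, 10}
Component of 4: {0, 1, 2, 3, 4, 5, 6, 7, 9, 10}

Answer: 0, 1, 2, 3, 4, 5, 6, 7, 9, 10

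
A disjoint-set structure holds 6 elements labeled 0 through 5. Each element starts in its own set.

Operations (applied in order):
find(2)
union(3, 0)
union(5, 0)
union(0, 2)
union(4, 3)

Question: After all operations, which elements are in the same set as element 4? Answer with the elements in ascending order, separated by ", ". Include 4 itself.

Answer: 0, 2, 3, 4, 5

Derivation:
Step 1: find(2) -> no change; set of 2 is {2}
Step 2: union(3, 0) -> merged; set of 3 now {0, 3}
Step 3: union(5, 0) -> merged; set of 5 now {0, 3, 5}
Step 4: union(0, 2) -> merged; set of 0 now {0, 2, 3, 5}
Step 5: union(4, 3) -> merged; set of 4 now {0, 2, 3, 4, 5}
Component of 4: {0, 2, 3, 4, 5}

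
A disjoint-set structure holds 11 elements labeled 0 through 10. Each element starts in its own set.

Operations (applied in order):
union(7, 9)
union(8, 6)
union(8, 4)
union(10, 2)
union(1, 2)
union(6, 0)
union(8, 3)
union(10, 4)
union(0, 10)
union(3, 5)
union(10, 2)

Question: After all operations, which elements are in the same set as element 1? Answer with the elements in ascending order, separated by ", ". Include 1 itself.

Step 1: union(7, 9) -> merged; set of 7 now {7, 9}
Step 2: union(8, 6) -> merged; set of 8 now {6, 8}
Step 3: union(8, 4) -> merged; set of 8 now {4, 6, 8}
Step 4: union(10, 2) -> merged; set of 10 now {2, 10}
Step 5: union(1, 2) -> merged; set of 1 now {1, 2, 10}
Step 6: union(6, 0) -> merged; set of 6 now {0, 4, 6, 8}
Step 7: union(8, 3) -> merged; set of 8 now {0, 3, 4, 6, 8}
Step 8: union(10, 4) -> merged; set of 10 now {0, 1, 2, 3, 4, 6, 8, 10}
Step 9: union(0, 10) -> already same set; set of 0 now {0, 1, 2, 3, 4, 6, 8, 10}
Step 10: union(3, 5) -> merged; set of 3 now {0, 1, 2, 3, 4, 5, 6, 8, 10}
Step 11: union(10, 2) -> already same set; set of 10 now {0, 1, 2, 3, 4, 5, 6, 8, 10}
Component of 1: {0, 1, 2, 3, 4, 5, 6, 8, 10}

Answer: 0, 1, 2, 3, 4, 5, 6, 8, 10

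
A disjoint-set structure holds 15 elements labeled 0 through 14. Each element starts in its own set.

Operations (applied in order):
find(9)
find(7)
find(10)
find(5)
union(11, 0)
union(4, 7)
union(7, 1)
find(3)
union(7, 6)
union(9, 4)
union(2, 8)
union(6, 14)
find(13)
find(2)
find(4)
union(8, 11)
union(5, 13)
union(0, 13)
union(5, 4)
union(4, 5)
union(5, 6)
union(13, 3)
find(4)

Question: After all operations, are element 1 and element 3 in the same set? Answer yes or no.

Answer: yes

Derivation:
Step 1: find(9) -> no change; set of 9 is {9}
Step 2: find(7) -> no change; set of 7 is {7}
Step 3: find(10) -> no change; set of 10 is {10}
Step 4: find(5) -> no change; set of 5 is {5}
Step 5: union(11, 0) -> merged; set of 11 now {0, 11}
Step 6: union(4, 7) -> merged; set of 4 now {4, 7}
Step 7: union(7, 1) -> merged; set of 7 now {1, 4, 7}
Step 8: find(3) -> no change; set of 3 is {3}
Step 9: union(7, 6) -> merged; set of 7 now {1, 4, 6, 7}
Step 10: union(9, 4) -> merged; set of 9 now {1, 4, 6, 7, 9}
Step 11: union(2, 8) -> merged; set of 2 now {2, 8}
Step 12: union(6, 14) -> merged; set of 6 now {1, 4, 6, 7, 9, 14}
Step 13: find(13) -> no change; set of 13 is {13}
Step 14: find(2) -> no change; set of 2 is {2, 8}
Step 15: find(4) -> no change; set of 4 is {1, 4, 6, 7, 9, 14}
Step 16: union(8, 11) -> merged; set of 8 now {0, 2, 8, 11}
Step 17: union(5, 13) -> merged; set of 5 now {5, 13}
Step 18: union(0, 13) -> merged; set of 0 now {0, 2, 5, 8, 11, 13}
Step 19: union(5, 4) -> merged; set of 5 now {0, 1, 2, 4, 5, 6, 7, 8, 9, 11, 13, 14}
Step 20: union(4, 5) -> already same set; set of 4 now {0, 1, 2, 4, 5, 6, 7, 8, 9, 11, 13, 14}
Step 21: union(5, 6) -> already same set; set of 5 now {0, 1, 2, 4, 5, 6, 7, 8, 9, 11, 13, 14}
Step 22: union(13, 3) -> merged; set of 13 now {0, 1, 2, 3, 4, 5, 6, 7, 8, 9, 11, 13, 14}
Step 23: find(4) -> no change; set of 4 is {0, 1, 2, 3, 4, 5, 6, 7, 8, 9, 11, 13, 14}
Set of 1: {0, 1, 2, 3, 4, 5, 6, 7, 8, 9, 11, 13, 14}; 3 is a member.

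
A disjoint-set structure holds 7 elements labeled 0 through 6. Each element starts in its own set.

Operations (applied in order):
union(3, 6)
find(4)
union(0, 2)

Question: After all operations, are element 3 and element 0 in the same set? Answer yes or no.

Answer: no

Derivation:
Step 1: union(3, 6) -> merged; set of 3 now {3, 6}
Step 2: find(4) -> no change; set of 4 is {4}
Step 3: union(0, 2) -> merged; set of 0 now {0, 2}
Set of 3: {3, 6}; 0 is not a member.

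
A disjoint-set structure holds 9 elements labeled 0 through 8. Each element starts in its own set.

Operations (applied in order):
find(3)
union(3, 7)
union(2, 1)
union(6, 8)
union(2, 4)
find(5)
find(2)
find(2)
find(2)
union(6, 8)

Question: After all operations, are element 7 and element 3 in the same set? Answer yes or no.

Answer: yes

Derivation:
Step 1: find(3) -> no change; set of 3 is {3}
Step 2: union(3, 7) -> merged; set of 3 now {3, 7}
Step 3: union(2, 1) -> merged; set of 2 now {1, 2}
Step 4: union(6, 8) -> merged; set of 6 now {6, 8}
Step 5: union(2, 4) -> merged; set of 2 now {1, 2, 4}
Step 6: find(5) -> no change; set of 5 is {5}
Step 7: find(2) -> no change; set of 2 is {1, 2, 4}
Step 8: find(2) -> no change; set of 2 is {1, 2, 4}
Step 9: find(2) -> no change; set of 2 is {1, 2, 4}
Step 10: union(6, 8) -> already same set; set of 6 now {6, 8}
Set of 7: {3, 7}; 3 is a member.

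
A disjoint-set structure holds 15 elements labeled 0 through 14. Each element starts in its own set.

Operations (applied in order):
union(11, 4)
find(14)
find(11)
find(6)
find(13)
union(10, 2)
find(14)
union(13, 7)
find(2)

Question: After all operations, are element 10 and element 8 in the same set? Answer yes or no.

Step 1: union(11, 4) -> merged; set of 11 now {4, 11}
Step 2: find(14) -> no change; set of 14 is {14}
Step 3: find(11) -> no change; set of 11 is {4, 11}
Step 4: find(6) -> no change; set of 6 is {6}
Step 5: find(13) -> no change; set of 13 is {13}
Step 6: union(10, 2) -> merged; set of 10 now {2, 10}
Step 7: find(14) -> no change; set of 14 is {14}
Step 8: union(13, 7) -> merged; set of 13 now {7, 13}
Step 9: find(2) -> no change; set of 2 is {2, 10}
Set of 10: {2, 10}; 8 is not a member.

Answer: no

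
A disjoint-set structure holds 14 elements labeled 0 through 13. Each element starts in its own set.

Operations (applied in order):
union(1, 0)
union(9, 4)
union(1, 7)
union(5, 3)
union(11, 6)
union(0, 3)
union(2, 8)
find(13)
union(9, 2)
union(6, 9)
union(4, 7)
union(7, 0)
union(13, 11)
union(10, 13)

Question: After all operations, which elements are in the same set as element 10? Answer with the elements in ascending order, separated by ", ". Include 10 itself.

Step 1: union(1, 0) -> merged; set of 1 now {0, 1}
Step 2: union(9, 4) -> merged; set of 9 now {4, 9}
Step 3: union(1, 7) -> merged; set of 1 now {0, 1, 7}
Step 4: union(5, 3) -> merged; set of 5 now {3, 5}
Step 5: union(11, 6) -> merged; set of 11 now {6, 11}
Step 6: union(0, 3) -> merged; set of 0 now {0, 1, 3, 5, 7}
Step 7: union(2, 8) -> merged; set of 2 now {2, 8}
Step 8: find(13) -> no change; set of 13 is {13}
Step 9: union(9, 2) -> merged; set of 9 now {2, 4, 8, 9}
Step 10: union(6, 9) -> merged; set of 6 now {2, 4, 6, 8, 9, 11}
Step 11: union(4, 7) -> merged; set of 4 now {0, 1, 2, 3, 4, 5, 6, 7, 8, 9, 11}
Step 12: union(7, 0) -> already same set; set of 7 now {0, 1, 2, 3, 4, 5, 6, 7, 8, 9, 11}
Step 13: union(13, 11) -> merged; set of 13 now {0, 1, 2, 3, 4, 5, 6, 7, 8, 9, 11, 13}
Step 14: union(10, 13) -> merged; set of 10 now {0, 1, 2, 3, 4, 5, 6, 7, 8, 9, 10, 11, 13}
Component of 10: {0, 1, 2, 3, 4, 5, 6, 7, 8, 9, 10, 11, 13}

Answer: 0, 1, 2, 3, 4, 5, 6, 7, 8, 9, 10, 11, 13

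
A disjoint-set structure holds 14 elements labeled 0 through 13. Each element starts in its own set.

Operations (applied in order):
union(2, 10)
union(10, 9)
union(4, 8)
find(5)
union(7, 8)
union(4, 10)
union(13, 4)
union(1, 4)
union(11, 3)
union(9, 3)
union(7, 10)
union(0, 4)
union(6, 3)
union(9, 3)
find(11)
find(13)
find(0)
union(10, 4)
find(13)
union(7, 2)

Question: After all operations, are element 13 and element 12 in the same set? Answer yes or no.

Answer: no

Derivation:
Step 1: union(2, 10) -> merged; set of 2 now {2, 10}
Step 2: union(10, 9) -> merged; set of 10 now {2, 9, 10}
Step 3: union(4, 8) -> merged; set of 4 now {4, 8}
Step 4: find(5) -> no change; set of 5 is {5}
Step 5: union(7, 8) -> merged; set of 7 now {4, 7, 8}
Step 6: union(4, 10) -> merged; set of 4 now {2, 4, 7, 8, 9, 10}
Step 7: union(13, 4) -> merged; set of 13 now {2, 4, 7, 8, 9, 10, 13}
Step 8: union(1, 4) -> merged; set of 1 now {1, 2, 4, 7, 8, 9, 10, 13}
Step 9: union(11, 3) -> merged; set of 11 now {3, 11}
Step 10: union(9, 3) -> merged; set of 9 now {1, 2, 3, 4, 7, 8, 9, 10, 11, 13}
Step 11: union(7, 10) -> already same set; set of 7 now {1, 2, 3, 4, 7, 8, 9, 10, 11, 13}
Step 12: union(0, 4) -> merged; set of 0 now {0, 1, 2, 3, 4, 7, 8, 9, 10, 11, 13}
Step 13: union(6, 3) -> merged; set of 6 now {0, 1, 2, 3, 4, 6, 7, 8, 9, 10, 11, 13}
Step 14: union(9, 3) -> already same set; set of 9 now {0, 1, 2, 3, 4, 6, 7, 8, 9, 10, 11, 13}
Step 15: find(11) -> no change; set of 11 is {0, 1, 2, 3, 4, 6, 7, 8, 9, 10, 11, 13}
Step 16: find(13) -> no change; set of 13 is {0, 1, 2, 3, 4, 6, 7, 8, 9, 10, 11, 13}
Step 17: find(0) -> no change; set of 0 is {0, 1, 2, 3, 4, 6, 7, 8, 9, 10, 11, 13}
Step 18: union(10, 4) -> already same set; set of 10 now {0, 1, 2, 3, 4, 6, 7, 8, 9, 10, 11, 13}
Step 19: find(13) -> no change; set of 13 is {0, 1, 2, 3, 4, 6, 7, 8, 9, 10, 11, 13}
Step 20: union(7, 2) -> already same set; set of 7 now {0, 1, 2, 3, 4, 6, 7, 8, 9, 10, 11, 13}
Set of 13: {0, 1, 2, 3, 4, 6, 7, 8, 9, 10, 11, 13}; 12 is not a member.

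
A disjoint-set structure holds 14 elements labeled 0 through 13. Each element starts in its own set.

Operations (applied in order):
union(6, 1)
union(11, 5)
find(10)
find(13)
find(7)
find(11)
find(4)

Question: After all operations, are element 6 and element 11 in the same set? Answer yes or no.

Step 1: union(6, 1) -> merged; set of 6 now {1, 6}
Step 2: union(11, 5) -> merged; set of 11 now {5, 11}
Step 3: find(10) -> no change; set of 10 is {10}
Step 4: find(13) -> no change; set of 13 is {13}
Step 5: find(7) -> no change; set of 7 is {7}
Step 6: find(11) -> no change; set of 11 is {5, 11}
Step 7: find(4) -> no change; set of 4 is {4}
Set of 6: {1, 6}; 11 is not a member.

Answer: no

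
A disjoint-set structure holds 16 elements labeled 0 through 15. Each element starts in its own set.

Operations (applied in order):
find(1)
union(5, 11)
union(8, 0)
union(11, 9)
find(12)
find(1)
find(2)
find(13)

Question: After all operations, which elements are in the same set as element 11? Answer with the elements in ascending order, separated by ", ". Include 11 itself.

Answer: 5, 9, 11

Derivation:
Step 1: find(1) -> no change; set of 1 is {1}
Step 2: union(5, 11) -> merged; set of 5 now {5, 11}
Step 3: union(8, 0) -> merged; set of 8 now {0, 8}
Step 4: union(11, 9) -> merged; set of 11 now {5, 9, 11}
Step 5: find(12) -> no change; set of 12 is {12}
Step 6: find(1) -> no change; set of 1 is {1}
Step 7: find(2) -> no change; set of 2 is {2}
Step 8: find(13) -> no change; set of 13 is {13}
Component of 11: {5, 9, 11}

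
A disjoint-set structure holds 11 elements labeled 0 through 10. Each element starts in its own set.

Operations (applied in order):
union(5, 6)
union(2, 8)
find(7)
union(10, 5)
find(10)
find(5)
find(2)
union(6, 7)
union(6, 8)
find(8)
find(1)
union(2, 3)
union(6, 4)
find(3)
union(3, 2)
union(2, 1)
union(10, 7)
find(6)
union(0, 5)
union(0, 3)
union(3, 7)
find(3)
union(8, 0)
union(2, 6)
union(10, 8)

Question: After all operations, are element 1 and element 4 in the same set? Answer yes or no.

Answer: yes

Derivation:
Step 1: union(5, 6) -> merged; set of 5 now {5, 6}
Step 2: union(2, 8) -> merged; set of 2 now {2, 8}
Step 3: find(7) -> no change; set of 7 is {7}
Step 4: union(10, 5) -> merged; set of 10 now {5, 6, 10}
Step 5: find(10) -> no change; set of 10 is {5, 6, 10}
Step 6: find(5) -> no change; set of 5 is {5, 6, 10}
Step 7: find(2) -> no change; set of 2 is {2, 8}
Step 8: union(6, 7) -> merged; set of 6 now {5, 6, 7, 10}
Step 9: union(6, 8) -> merged; set of 6 now {2, 5, 6, 7, 8, 10}
Step 10: find(8) -> no change; set of 8 is {2, 5, 6, 7, 8, 10}
Step 11: find(1) -> no change; set of 1 is {1}
Step 12: union(2, 3) -> merged; set of 2 now {2, 3, 5, 6, 7, 8, 10}
Step 13: union(6, 4) -> merged; set of 6 now {2, 3, 4, 5, 6, 7, 8, 10}
Step 14: find(3) -> no change; set of 3 is {2, 3, 4, 5, 6, 7, 8, 10}
Step 15: union(3, 2) -> already same set; set of 3 now {2, 3, 4, 5, 6, 7, 8, 10}
Step 16: union(2, 1) -> merged; set of 2 now {1, 2, 3, 4, 5, 6, 7, 8, 10}
Step 17: union(10, 7) -> already same set; set of 10 now {1, 2, 3, 4, 5, 6, 7, 8, 10}
Step 18: find(6) -> no change; set of 6 is {1, 2, 3, 4, 5, 6, 7, 8, 10}
Step 19: union(0, 5) -> merged; set of 0 now {0, 1, 2, 3, 4, 5, 6, 7, 8, 10}
Step 20: union(0, 3) -> already same set; set of 0 now {0, 1, 2, 3, 4, 5, 6, 7, 8, 10}
Step 21: union(3, 7) -> already same set; set of 3 now {0, 1, 2, 3, 4, 5, 6, 7, 8, 10}
Step 22: find(3) -> no change; set of 3 is {0, 1, 2, 3, 4, 5, 6, 7, 8, 10}
Step 23: union(8, 0) -> already same set; set of 8 now {0, 1, 2, 3, 4, 5, 6, 7, 8, 10}
Step 24: union(2, 6) -> already same set; set of 2 now {0, 1, 2, 3, 4, 5, 6, 7, 8, 10}
Step 25: union(10, 8) -> already same set; set of 10 now {0, 1, 2, 3, 4, 5, 6, 7, 8, 10}
Set of 1: {0, 1, 2, 3, 4, 5, 6, 7, 8, 10}; 4 is a member.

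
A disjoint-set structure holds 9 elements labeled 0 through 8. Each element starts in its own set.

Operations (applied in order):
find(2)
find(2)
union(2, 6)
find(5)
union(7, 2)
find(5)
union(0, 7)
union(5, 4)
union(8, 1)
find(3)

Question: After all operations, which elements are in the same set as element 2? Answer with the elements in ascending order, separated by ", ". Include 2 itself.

Step 1: find(2) -> no change; set of 2 is {2}
Step 2: find(2) -> no change; set of 2 is {2}
Step 3: union(2, 6) -> merged; set of 2 now {2, 6}
Step 4: find(5) -> no change; set of 5 is {5}
Step 5: union(7, 2) -> merged; set of 7 now {2, 6, 7}
Step 6: find(5) -> no change; set of 5 is {5}
Step 7: union(0, 7) -> merged; set of 0 now {0, 2, 6, 7}
Step 8: union(5, 4) -> merged; set of 5 now {4, 5}
Step 9: union(8, 1) -> merged; set of 8 now {1, 8}
Step 10: find(3) -> no change; set of 3 is {3}
Component of 2: {0, 2, 6, 7}

Answer: 0, 2, 6, 7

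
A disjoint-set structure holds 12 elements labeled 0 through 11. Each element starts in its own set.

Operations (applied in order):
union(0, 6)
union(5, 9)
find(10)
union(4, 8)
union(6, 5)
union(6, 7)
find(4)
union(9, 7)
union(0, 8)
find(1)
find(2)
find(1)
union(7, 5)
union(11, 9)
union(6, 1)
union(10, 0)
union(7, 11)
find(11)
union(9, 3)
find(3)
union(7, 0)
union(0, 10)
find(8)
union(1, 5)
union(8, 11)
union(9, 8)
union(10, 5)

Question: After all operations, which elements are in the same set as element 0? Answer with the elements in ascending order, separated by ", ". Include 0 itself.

Step 1: union(0, 6) -> merged; set of 0 now {0, 6}
Step 2: union(5, 9) -> merged; set of 5 now {5, 9}
Step 3: find(10) -> no change; set of 10 is {10}
Step 4: union(4, 8) -> merged; set of 4 now {4, 8}
Step 5: union(6, 5) -> merged; set of 6 now {0, 5, 6, 9}
Step 6: union(6, 7) -> merged; set of 6 now {0, 5, 6, 7, 9}
Step 7: find(4) -> no change; set of 4 is {4, 8}
Step 8: union(9, 7) -> already same set; set of 9 now {0, 5, 6, 7, 9}
Step 9: union(0, 8) -> merged; set of 0 now {0, 4, 5, 6, 7, 8, 9}
Step 10: find(1) -> no change; set of 1 is {1}
Step 11: find(2) -> no change; set of 2 is {2}
Step 12: find(1) -> no change; set of 1 is {1}
Step 13: union(7, 5) -> already same set; set of 7 now {0, 4, 5, 6, 7, 8, 9}
Step 14: union(11, 9) -> merged; set of 11 now {0, 4, 5, 6, 7, 8, 9, 11}
Step 15: union(6, 1) -> merged; set of 6 now {0, 1, 4, 5, 6, 7, 8, 9, 11}
Step 16: union(10, 0) -> merged; set of 10 now {0, 1, 4, 5, 6, 7, 8, 9, 10, 11}
Step 17: union(7, 11) -> already same set; set of 7 now {0, 1, 4, 5, 6, 7, 8, 9, 10, 11}
Step 18: find(11) -> no change; set of 11 is {0, 1, 4, 5, 6, 7, 8, 9, 10, 11}
Step 19: union(9, 3) -> merged; set of 9 now {0, 1, 3, 4, 5, 6, 7, 8, 9, 10, 11}
Step 20: find(3) -> no change; set of 3 is {0, 1, 3, 4, 5, 6, 7, 8, 9, 10, 11}
Step 21: union(7, 0) -> already same set; set of 7 now {0, 1, 3, 4, 5, 6, 7, 8, 9, 10, 11}
Step 22: union(0, 10) -> already same set; set of 0 now {0, 1, 3, 4, 5, 6, 7, 8, 9, 10, 11}
Step 23: find(8) -> no change; set of 8 is {0, 1, 3, 4, 5, 6, 7, 8, 9, 10, 11}
Step 24: union(1, 5) -> already same set; set of 1 now {0, 1, 3, 4, 5, 6, 7, 8, 9, 10, 11}
Step 25: union(8, 11) -> already same set; set of 8 now {0, 1, 3, 4, 5, 6, 7, 8, 9, 10, 11}
Step 26: union(9, 8) -> already same set; set of 9 now {0, 1, 3, 4, 5, 6, 7, 8, 9, 10, 11}
Step 27: union(10, 5) -> already same set; set of 10 now {0, 1, 3, 4, 5, 6, 7, 8, 9, 10, 11}
Component of 0: {0, 1, 3, 4, 5, 6, 7, 8, 9, 10, 11}

Answer: 0, 1, 3, 4, 5, 6, 7, 8, 9, 10, 11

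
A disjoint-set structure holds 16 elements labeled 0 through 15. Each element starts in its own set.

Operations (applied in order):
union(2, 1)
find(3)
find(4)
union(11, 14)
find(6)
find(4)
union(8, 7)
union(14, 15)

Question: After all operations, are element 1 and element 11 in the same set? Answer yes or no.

Step 1: union(2, 1) -> merged; set of 2 now {1, 2}
Step 2: find(3) -> no change; set of 3 is {3}
Step 3: find(4) -> no change; set of 4 is {4}
Step 4: union(11, 14) -> merged; set of 11 now {11, 14}
Step 5: find(6) -> no change; set of 6 is {6}
Step 6: find(4) -> no change; set of 4 is {4}
Step 7: union(8, 7) -> merged; set of 8 now {7, 8}
Step 8: union(14, 15) -> merged; set of 14 now {11, 14, 15}
Set of 1: {1, 2}; 11 is not a member.

Answer: no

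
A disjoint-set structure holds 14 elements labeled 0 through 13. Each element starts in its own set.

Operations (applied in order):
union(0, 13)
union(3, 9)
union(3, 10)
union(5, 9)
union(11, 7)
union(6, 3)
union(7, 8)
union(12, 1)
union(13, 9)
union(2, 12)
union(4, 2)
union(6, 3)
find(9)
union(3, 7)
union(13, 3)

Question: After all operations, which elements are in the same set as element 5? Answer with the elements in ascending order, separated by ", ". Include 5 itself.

Answer: 0, 3, 5, 6, 7, 8, 9, 10, 11, 13

Derivation:
Step 1: union(0, 13) -> merged; set of 0 now {0, 13}
Step 2: union(3, 9) -> merged; set of 3 now {3, 9}
Step 3: union(3, 10) -> merged; set of 3 now {3, 9, 10}
Step 4: union(5, 9) -> merged; set of 5 now {3, 5, 9, 10}
Step 5: union(11, 7) -> merged; set of 11 now {7, 11}
Step 6: union(6, 3) -> merged; set of 6 now {3, 5, 6, 9, 10}
Step 7: union(7, 8) -> merged; set of 7 now {7, 8, 11}
Step 8: union(12, 1) -> merged; set of 12 now {1, 12}
Step 9: union(13, 9) -> merged; set of 13 now {0, 3, 5, 6, 9, 10, 13}
Step 10: union(2, 12) -> merged; set of 2 now {1, 2, 12}
Step 11: union(4, 2) -> merged; set of 4 now {1, 2, 4, 12}
Step 12: union(6, 3) -> already same set; set of 6 now {0, 3, 5, 6, 9, 10, 13}
Step 13: find(9) -> no change; set of 9 is {0, 3, 5, 6, 9, 10, 13}
Step 14: union(3, 7) -> merged; set of 3 now {0, 3, 5, 6, 7, 8, 9, 10, 11, 13}
Step 15: union(13, 3) -> already same set; set of 13 now {0, 3, 5, 6, 7, 8, 9, 10, 11, 13}
Component of 5: {0, 3, 5, 6, 7, 8, 9, 10, 11, 13}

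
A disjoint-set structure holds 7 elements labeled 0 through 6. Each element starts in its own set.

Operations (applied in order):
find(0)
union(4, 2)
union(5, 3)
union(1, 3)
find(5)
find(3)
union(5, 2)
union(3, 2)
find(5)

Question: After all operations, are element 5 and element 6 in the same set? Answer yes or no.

Step 1: find(0) -> no change; set of 0 is {0}
Step 2: union(4, 2) -> merged; set of 4 now {2, 4}
Step 3: union(5, 3) -> merged; set of 5 now {3, 5}
Step 4: union(1, 3) -> merged; set of 1 now {1, 3, 5}
Step 5: find(5) -> no change; set of 5 is {1, 3, 5}
Step 6: find(3) -> no change; set of 3 is {1, 3, 5}
Step 7: union(5, 2) -> merged; set of 5 now {1, 2, 3, 4, 5}
Step 8: union(3, 2) -> already same set; set of 3 now {1, 2, 3, 4, 5}
Step 9: find(5) -> no change; set of 5 is {1, 2, 3, 4, 5}
Set of 5: {1, 2, 3, 4, 5}; 6 is not a member.

Answer: no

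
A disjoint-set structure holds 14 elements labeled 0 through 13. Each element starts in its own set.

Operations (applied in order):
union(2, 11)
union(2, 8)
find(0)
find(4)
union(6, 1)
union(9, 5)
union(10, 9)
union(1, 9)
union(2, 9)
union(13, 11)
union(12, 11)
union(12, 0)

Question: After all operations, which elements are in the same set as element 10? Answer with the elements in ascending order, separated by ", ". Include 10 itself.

Answer: 0, 1, 2, 5, 6, 8, 9, 10, 11, 12, 13

Derivation:
Step 1: union(2, 11) -> merged; set of 2 now {2, 11}
Step 2: union(2, 8) -> merged; set of 2 now {2, 8, 11}
Step 3: find(0) -> no change; set of 0 is {0}
Step 4: find(4) -> no change; set of 4 is {4}
Step 5: union(6, 1) -> merged; set of 6 now {1, 6}
Step 6: union(9, 5) -> merged; set of 9 now {5, 9}
Step 7: union(10, 9) -> merged; set of 10 now {5, 9, 10}
Step 8: union(1, 9) -> merged; set of 1 now {1, 5, 6, 9, 10}
Step 9: union(2, 9) -> merged; set of 2 now {1, 2, 5, 6, 8, 9, 10, 11}
Step 10: union(13, 11) -> merged; set of 13 now {1, 2, 5, 6, 8, 9, 10, 11, 13}
Step 11: union(12, 11) -> merged; set of 12 now {1, 2, 5, 6, 8, 9, 10, 11, 12, 13}
Step 12: union(12, 0) -> merged; set of 12 now {0, 1, 2, 5, 6, 8, 9, 10, 11, 12, 13}
Component of 10: {0, 1, 2, 5, 6, 8, 9, 10, 11, 12, 13}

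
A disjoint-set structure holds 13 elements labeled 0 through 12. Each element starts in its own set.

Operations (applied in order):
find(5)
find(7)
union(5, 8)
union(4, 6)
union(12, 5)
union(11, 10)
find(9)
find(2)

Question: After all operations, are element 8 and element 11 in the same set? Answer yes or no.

Answer: no

Derivation:
Step 1: find(5) -> no change; set of 5 is {5}
Step 2: find(7) -> no change; set of 7 is {7}
Step 3: union(5, 8) -> merged; set of 5 now {5, 8}
Step 4: union(4, 6) -> merged; set of 4 now {4, 6}
Step 5: union(12, 5) -> merged; set of 12 now {5, 8, 12}
Step 6: union(11, 10) -> merged; set of 11 now {10, 11}
Step 7: find(9) -> no change; set of 9 is {9}
Step 8: find(2) -> no change; set of 2 is {2}
Set of 8: {5, 8, 12}; 11 is not a member.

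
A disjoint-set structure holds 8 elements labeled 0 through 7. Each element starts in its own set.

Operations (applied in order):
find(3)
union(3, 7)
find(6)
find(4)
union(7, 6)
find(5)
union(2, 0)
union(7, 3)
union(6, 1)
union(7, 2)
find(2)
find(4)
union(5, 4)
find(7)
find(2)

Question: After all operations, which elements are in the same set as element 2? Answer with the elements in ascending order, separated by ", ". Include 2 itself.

Step 1: find(3) -> no change; set of 3 is {3}
Step 2: union(3, 7) -> merged; set of 3 now {3, 7}
Step 3: find(6) -> no change; set of 6 is {6}
Step 4: find(4) -> no change; set of 4 is {4}
Step 5: union(7, 6) -> merged; set of 7 now {3, 6, 7}
Step 6: find(5) -> no change; set of 5 is {5}
Step 7: union(2, 0) -> merged; set of 2 now {0, 2}
Step 8: union(7, 3) -> already same set; set of 7 now {3, 6, 7}
Step 9: union(6, 1) -> merged; set of 6 now {1, 3, 6, 7}
Step 10: union(7, 2) -> merged; set of 7 now {0, 1, 2, 3, 6, 7}
Step 11: find(2) -> no change; set of 2 is {0, 1, 2, 3, 6, 7}
Step 12: find(4) -> no change; set of 4 is {4}
Step 13: union(5, 4) -> merged; set of 5 now {4, 5}
Step 14: find(7) -> no change; set of 7 is {0, 1, 2, 3, 6, 7}
Step 15: find(2) -> no change; set of 2 is {0, 1, 2, 3, 6, 7}
Component of 2: {0, 1, 2, 3, 6, 7}

Answer: 0, 1, 2, 3, 6, 7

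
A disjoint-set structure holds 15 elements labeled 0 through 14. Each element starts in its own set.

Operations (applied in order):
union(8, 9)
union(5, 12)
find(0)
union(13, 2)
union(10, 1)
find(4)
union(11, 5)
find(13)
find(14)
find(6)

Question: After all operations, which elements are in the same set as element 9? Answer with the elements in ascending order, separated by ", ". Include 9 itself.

Answer: 8, 9

Derivation:
Step 1: union(8, 9) -> merged; set of 8 now {8, 9}
Step 2: union(5, 12) -> merged; set of 5 now {5, 12}
Step 3: find(0) -> no change; set of 0 is {0}
Step 4: union(13, 2) -> merged; set of 13 now {2, 13}
Step 5: union(10, 1) -> merged; set of 10 now {1, 10}
Step 6: find(4) -> no change; set of 4 is {4}
Step 7: union(11, 5) -> merged; set of 11 now {5, 11, 12}
Step 8: find(13) -> no change; set of 13 is {2, 13}
Step 9: find(14) -> no change; set of 14 is {14}
Step 10: find(6) -> no change; set of 6 is {6}
Component of 9: {8, 9}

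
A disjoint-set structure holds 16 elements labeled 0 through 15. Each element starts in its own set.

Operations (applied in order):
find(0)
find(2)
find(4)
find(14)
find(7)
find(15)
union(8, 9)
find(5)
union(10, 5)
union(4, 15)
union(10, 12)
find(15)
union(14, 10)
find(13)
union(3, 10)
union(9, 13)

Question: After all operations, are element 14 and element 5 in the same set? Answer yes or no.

Step 1: find(0) -> no change; set of 0 is {0}
Step 2: find(2) -> no change; set of 2 is {2}
Step 3: find(4) -> no change; set of 4 is {4}
Step 4: find(14) -> no change; set of 14 is {14}
Step 5: find(7) -> no change; set of 7 is {7}
Step 6: find(15) -> no change; set of 15 is {15}
Step 7: union(8, 9) -> merged; set of 8 now {8, 9}
Step 8: find(5) -> no change; set of 5 is {5}
Step 9: union(10, 5) -> merged; set of 10 now {5, 10}
Step 10: union(4, 15) -> merged; set of 4 now {4, 15}
Step 11: union(10, 12) -> merged; set of 10 now {5, 10, 12}
Step 12: find(15) -> no change; set of 15 is {4, 15}
Step 13: union(14, 10) -> merged; set of 14 now {5, 10, 12, 14}
Step 14: find(13) -> no change; set of 13 is {13}
Step 15: union(3, 10) -> merged; set of 3 now {3, 5, 10, 12, 14}
Step 16: union(9, 13) -> merged; set of 9 now {8, 9, 13}
Set of 14: {3, 5, 10, 12, 14}; 5 is a member.

Answer: yes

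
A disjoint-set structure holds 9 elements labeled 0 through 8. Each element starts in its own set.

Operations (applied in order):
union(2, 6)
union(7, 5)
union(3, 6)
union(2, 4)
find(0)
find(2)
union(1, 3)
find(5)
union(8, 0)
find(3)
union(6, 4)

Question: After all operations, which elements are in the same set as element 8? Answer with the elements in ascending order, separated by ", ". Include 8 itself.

Step 1: union(2, 6) -> merged; set of 2 now {2, 6}
Step 2: union(7, 5) -> merged; set of 7 now {5, 7}
Step 3: union(3, 6) -> merged; set of 3 now {2, 3, 6}
Step 4: union(2, 4) -> merged; set of 2 now {2, 3, 4, 6}
Step 5: find(0) -> no change; set of 0 is {0}
Step 6: find(2) -> no change; set of 2 is {2, 3, 4, 6}
Step 7: union(1, 3) -> merged; set of 1 now {1, 2, 3, 4, 6}
Step 8: find(5) -> no change; set of 5 is {5, 7}
Step 9: union(8, 0) -> merged; set of 8 now {0, 8}
Step 10: find(3) -> no change; set of 3 is {1, 2, 3, 4, 6}
Step 11: union(6, 4) -> already same set; set of 6 now {1, 2, 3, 4, 6}
Component of 8: {0, 8}

Answer: 0, 8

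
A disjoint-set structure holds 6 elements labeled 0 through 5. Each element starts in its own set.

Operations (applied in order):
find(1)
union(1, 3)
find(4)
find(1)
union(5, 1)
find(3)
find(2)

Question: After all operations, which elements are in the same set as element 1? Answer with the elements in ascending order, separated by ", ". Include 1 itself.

Step 1: find(1) -> no change; set of 1 is {1}
Step 2: union(1, 3) -> merged; set of 1 now {1, 3}
Step 3: find(4) -> no change; set of 4 is {4}
Step 4: find(1) -> no change; set of 1 is {1, 3}
Step 5: union(5, 1) -> merged; set of 5 now {1, 3, 5}
Step 6: find(3) -> no change; set of 3 is {1, 3, 5}
Step 7: find(2) -> no change; set of 2 is {2}
Component of 1: {1, 3, 5}

Answer: 1, 3, 5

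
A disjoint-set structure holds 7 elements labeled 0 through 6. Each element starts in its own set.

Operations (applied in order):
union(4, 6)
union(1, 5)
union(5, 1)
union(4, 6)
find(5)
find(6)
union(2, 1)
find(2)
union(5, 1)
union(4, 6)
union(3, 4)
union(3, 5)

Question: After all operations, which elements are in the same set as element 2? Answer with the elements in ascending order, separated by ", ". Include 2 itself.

Answer: 1, 2, 3, 4, 5, 6

Derivation:
Step 1: union(4, 6) -> merged; set of 4 now {4, 6}
Step 2: union(1, 5) -> merged; set of 1 now {1, 5}
Step 3: union(5, 1) -> already same set; set of 5 now {1, 5}
Step 4: union(4, 6) -> already same set; set of 4 now {4, 6}
Step 5: find(5) -> no change; set of 5 is {1, 5}
Step 6: find(6) -> no change; set of 6 is {4, 6}
Step 7: union(2, 1) -> merged; set of 2 now {1, 2, 5}
Step 8: find(2) -> no change; set of 2 is {1, 2, 5}
Step 9: union(5, 1) -> already same set; set of 5 now {1, 2, 5}
Step 10: union(4, 6) -> already same set; set of 4 now {4, 6}
Step 11: union(3, 4) -> merged; set of 3 now {3, 4, 6}
Step 12: union(3, 5) -> merged; set of 3 now {1, 2, 3, 4, 5, 6}
Component of 2: {1, 2, 3, 4, 5, 6}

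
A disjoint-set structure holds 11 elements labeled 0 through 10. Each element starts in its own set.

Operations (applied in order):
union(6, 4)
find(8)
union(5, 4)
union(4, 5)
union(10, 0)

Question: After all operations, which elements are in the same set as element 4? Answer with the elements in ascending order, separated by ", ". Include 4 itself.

Step 1: union(6, 4) -> merged; set of 6 now {4, 6}
Step 2: find(8) -> no change; set of 8 is {8}
Step 3: union(5, 4) -> merged; set of 5 now {4, 5, 6}
Step 4: union(4, 5) -> already same set; set of 4 now {4, 5, 6}
Step 5: union(10, 0) -> merged; set of 10 now {0, 10}
Component of 4: {4, 5, 6}

Answer: 4, 5, 6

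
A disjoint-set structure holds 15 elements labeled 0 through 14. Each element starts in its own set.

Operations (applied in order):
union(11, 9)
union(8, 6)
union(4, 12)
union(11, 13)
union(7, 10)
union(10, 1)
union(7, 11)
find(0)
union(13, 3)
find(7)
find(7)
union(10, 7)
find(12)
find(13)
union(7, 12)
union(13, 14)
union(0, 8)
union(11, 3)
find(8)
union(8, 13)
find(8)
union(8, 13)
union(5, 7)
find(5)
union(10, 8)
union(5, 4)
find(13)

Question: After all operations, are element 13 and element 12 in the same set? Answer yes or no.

Step 1: union(11, 9) -> merged; set of 11 now {9, 11}
Step 2: union(8, 6) -> merged; set of 8 now {6, 8}
Step 3: union(4, 12) -> merged; set of 4 now {4, 12}
Step 4: union(11, 13) -> merged; set of 11 now {9, 11, 13}
Step 5: union(7, 10) -> merged; set of 7 now {7, 10}
Step 6: union(10, 1) -> merged; set of 10 now {1, 7, 10}
Step 7: union(7, 11) -> merged; set of 7 now {1, 7, 9, 10, 11, 13}
Step 8: find(0) -> no change; set of 0 is {0}
Step 9: union(13, 3) -> merged; set of 13 now {1, 3, 7, 9, 10, 11, 13}
Step 10: find(7) -> no change; set of 7 is {1, 3, 7, 9, 10, 11, 13}
Step 11: find(7) -> no change; set of 7 is {1, 3, 7, 9, 10, 11, 13}
Step 12: union(10, 7) -> already same set; set of 10 now {1, 3, 7, 9, 10, 11, 13}
Step 13: find(12) -> no change; set of 12 is {4, 12}
Step 14: find(13) -> no change; set of 13 is {1, 3, 7, 9, 10, 11, 13}
Step 15: union(7, 12) -> merged; set of 7 now {1, 3, 4, 7, 9, 10, 11, 12, 13}
Step 16: union(13, 14) -> merged; set of 13 now {1, 3, 4, 7, 9, 10, 11, 12, 13, 14}
Step 17: union(0, 8) -> merged; set of 0 now {0, 6, 8}
Step 18: union(11, 3) -> already same set; set of 11 now {1, 3, 4, 7, 9, 10, 11, 12, 13, 14}
Step 19: find(8) -> no change; set of 8 is {0, 6, 8}
Step 20: union(8, 13) -> merged; set of 8 now {0, 1, 3, 4, 6, 7, 8, 9, 10, 11, 12, 13, 14}
Step 21: find(8) -> no change; set of 8 is {0, 1, 3, 4, 6, 7, 8, 9, 10, 11, 12, 13, 14}
Step 22: union(8, 13) -> already same set; set of 8 now {0, 1, 3, 4, 6, 7, 8, 9, 10, 11, 12, 13, 14}
Step 23: union(5, 7) -> merged; set of 5 now {0, 1, 3, 4, 5, 6, 7, 8, 9, 10, 11, 12, 13, 14}
Step 24: find(5) -> no change; set of 5 is {0, 1, 3, 4, 5, 6, 7, 8, 9, 10, 11, 12, 13, 14}
Step 25: union(10, 8) -> already same set; set of 10 now {0, 1, 3, 4, 5, 6, 7, 8, 9, 10, 11, 12, 13, 14}
Step 26: union(5, 4) -> already same set; set of 5 now {0, 1, 3, 4, 5, 6, 7, 8, 9, 10, 11, 12, 13, 14}
Step 27: find(13) -> no change; set of 13 is {0, 1, 3, 4, 5, 6, 7, 8, 9, 10, 11, 12, 13, 14}
Set of 13: {0, 1, 3, 4, 5, 6, 7, 8, 9, 10, 11, 12, 13, 14}; 12 is a member.

Answer: yes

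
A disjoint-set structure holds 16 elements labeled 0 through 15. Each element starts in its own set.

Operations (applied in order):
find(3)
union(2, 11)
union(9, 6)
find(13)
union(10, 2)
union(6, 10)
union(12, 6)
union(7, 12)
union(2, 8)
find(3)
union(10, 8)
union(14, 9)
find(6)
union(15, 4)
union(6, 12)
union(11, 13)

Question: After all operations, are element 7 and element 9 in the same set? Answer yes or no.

Answer: yes

Derivation:
Step 1: find(3) -> no change; set of 3 is {3}
Step 2: union(2, 11) -> merged; set of 2 now {2, 11}
Step 3: union(9, 6) -> merged; set of 9 now {6, 9}
Step 4: find(13) -> no change; set of 13 is {13}
Step 5: union(10, 2) -> merged; set of 10 now {2, 10, 11}
Step 6: union(6, 10) -> merged; set of 6 now {2, 6, 9, 10, 11}
Step 7: union(12, 6) -> merged; set of 12 now {2, 6, 9, 10, 11, 12}
Step 8: union(7, 12) -> merged; set of 7 now {2, 6, 7, 9, 10, 11, 12}
Step 9: union(2, 8) -> merged; set of 2 now {2, 6, 7, 8, 9, 10, 11, 12}
Step 10: find(3) -> no change; set of 3 is {3}
Step 11: union(10, 8) -> already same set; set of 10 now {2, 6, 7, 8, 9, 10, 11, 12}
Step 12: union(14, 9) -> merged; set of 14 now {2, 6, 7, 8, 9, 10, 11, 12, 14}
Step 13: find(6) -> no change; set of 6 is {2, 6, 7, 8, 9, 10, 11, 12, 14}
Step 14: union(15, 4) -> merged; set of 15 now {4, 15}
Step 15: union(6, 12) -> already same set; set of 6 now {2, 6, 7, 8, 9, 10, 11, 12, 14}
Step 16: union(11, 13) -> merged; set of 11 now {2, 6, 7, 8, 9, 10, 11, 12, 13, 14}
Set of 7: {2, 6, 7, 8, 9, 10, 11, 12, 13, 14}; 9 is a member.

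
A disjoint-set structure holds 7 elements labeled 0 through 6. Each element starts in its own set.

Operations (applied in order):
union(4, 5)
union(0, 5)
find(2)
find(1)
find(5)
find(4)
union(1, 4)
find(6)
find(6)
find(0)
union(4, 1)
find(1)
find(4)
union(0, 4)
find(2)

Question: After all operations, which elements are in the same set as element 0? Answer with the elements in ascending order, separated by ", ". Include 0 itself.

Step 1: union(4, 5) -> merged; set of 4 now {4, 5}
Step 2: union(0, 5) -> merged; set of 0 now {0, 4, 5}
Step 3: find(2) -> no change; set of 2 is {2}
Step 4: find(1) -> no change; set of 1 is {1}
Step 5: find(5) -> no change; set of 5 is {0, 4, 5}
Step 6: find(4) -> no change; set of 4 is {0, 4, 5}
Step 7: union(1, 4) -> merged; set of 1 now {0, 1, 4, 5}
Step 8: find(6) -> no change; set of 6 is {6}
Step 9: find(6) -> no change; set of 6 is {6}
Step 10: find(0) -> no change; set of 0 is {0, 1, 4, 5}
Step 11: union(4, 1) -> already same set; set of 4 now {0, 1, 4, 5}
Step 12: find(1) -> no change; set of 1 is {0, 1, 4, 5}
Step 13: find(4) -> no change; set of 4 is {0, 1, 4, 5}
Step 14: union(0, 4) -> already same set; set of 0 now {0, 1, 4, 5}
Step 15: find(2) -> no change; set of 2 is {2}
Component of 0: {0, 1, 4, 5}

Answer: 0, 1, 4, 5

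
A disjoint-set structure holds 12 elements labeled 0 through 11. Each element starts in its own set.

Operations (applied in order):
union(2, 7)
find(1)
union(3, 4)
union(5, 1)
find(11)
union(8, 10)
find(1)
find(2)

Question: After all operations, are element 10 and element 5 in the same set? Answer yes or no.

Step 1: union(2, 7) -> merged; set of 2 now {2, 7}
Step 2: find(1) -> no change; set of 1 is {1}
Step 3: union(3, 4) -> merged; set of 3 now {3, 4}
Step 4: union(5, 1) -> merged; set of 5 now {1, 5}
Step 5: find(11) -> no change; set of 11 is {11}
Step 6: union(8, 10) -> merged; set of 8 now {8, 10}
Step 7: find(1) -> no change; set of 1 is {1, 5}
Step 8: find(2) -> no change; set of 2 is {2, 7}
Set of 10: {8, 10}; 5 is not a member.

Answer: no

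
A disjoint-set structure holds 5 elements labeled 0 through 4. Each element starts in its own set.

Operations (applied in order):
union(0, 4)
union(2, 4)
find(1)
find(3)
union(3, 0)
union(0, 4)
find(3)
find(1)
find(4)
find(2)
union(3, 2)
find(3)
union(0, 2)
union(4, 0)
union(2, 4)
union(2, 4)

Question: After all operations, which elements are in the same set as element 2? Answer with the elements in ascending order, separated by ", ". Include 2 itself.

Step 1: union(0, 4) -> merged; set of 0 now {0, 4}
Step 2: union(2, 4) -> merged; set of 2 now {0, 2, 4}
Step 3: find(1) -> no change; set of 1 is {1}
Step 4: find(3) -> no change; set of 3 is {3}
Step 5: union(3, 0) -> merged; set of 3 now {0, 2, 3, 4}
Step 6: union(0, 4) -> already same set; set of 0 now {0, 2, 3, 4}
Step 7: find(3) -> no change; set of 3 is {0, 2, 3, 4}
Step 8: find(1) -> no change; set of 1 is {1}
Step 9: find(4) -> no change; set of 4 is {0, 2, 3, 4}
Step 10: find(2) -> no change; set of 2 is {0, 2, 3, 4}
Step 11: union(3, 2) -> already same set; set of 3 now {0, 2, 3, 4}
Step 12: find(3) -> no change; set of 3 is {0, 2, 3, 4}
Step 13: union(0, 2) -> already same set; set of 0 now {0, 2, 3, 4}
Step 14: union(4, 0) -> already same set; set of 4 now {0, 2, 3, 4}
Step 15: union(2, 4) -> already same set; set of 2 now {0, 2, 3, 4}
Step 16: union(2, 4) -> already same set; set of 2 now {0, 2, 3, 4}
Component of 2: {0, 2, 3, 4}

Answer: 0, 2, 3, 4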